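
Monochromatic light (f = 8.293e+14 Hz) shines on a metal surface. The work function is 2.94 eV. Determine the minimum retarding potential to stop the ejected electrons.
0.4897 V

The stopping potential V_s satisfies: eV_s = KE_max

First, find KE_max using Einstein's equation:
E_photon = hf = (6.626×10⁻³⁴ J·s)(8.293e+14 Hz) = 3.4297 eV
KE_max = E_photon - φ = 3.4297 - 2.94 = 0.4897 eV

Since eV_s = KE_max:
V_s = KE_max/e = 0.4897 V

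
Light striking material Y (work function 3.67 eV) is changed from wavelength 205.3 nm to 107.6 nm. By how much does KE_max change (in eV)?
5.4835 eV

Using Einstein's equation: KE_max = hc/λ - φ

For λ₁ = 205.3 nm:
KE₁ = hc/λ₁ - φ = 6.0392 - 3.67 = 2.3692 eV

For λ₂ = 107.6 nm:
KE₂ = hc/λ₂ - φ = 11.5227 - 3.67 = 7.8527 eV

Change in KE:
ΔKE = KE₂ - KE₁ = 7.8527 - 2.3692 = 5.4835 eV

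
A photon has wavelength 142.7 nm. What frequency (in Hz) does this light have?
2.1009e+15 Hz

Using the wave equation: c = fλ

Solving for frequency:
f = c/λ = (3×10⁸ m/s) / (142.7×10⁻⁹ m)
f = 2.1009e+15 Hz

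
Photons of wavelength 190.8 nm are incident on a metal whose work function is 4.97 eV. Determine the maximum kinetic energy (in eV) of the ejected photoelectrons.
1.5281 eV

Using Einstein's photoelectric equation: KE_max = hf - φ = hc/λ - φ

First, calculate the photon energy:
E_photon = hc/λ = (6.626×10⁻³⁴ J·s)(3×10⁸ m/s) / (190.8×10⁻⁹ m)
E_photon = 6.4981 eV

Then, the maximum kinetic energy:
KE_max = E_photon - φ = 6.4981 eV - 4.97 eV = 1.5281 eV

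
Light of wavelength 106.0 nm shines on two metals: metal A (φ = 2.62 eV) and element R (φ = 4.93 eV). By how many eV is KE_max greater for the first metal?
2.3100 eV

Using KE_max = hc/λ - φ for each metal:

Photon energy: E = hc/λ = 11.6966 eV

For metal A (φ₁ = 2.62 eV):
KE₁ = E - φ₁ = 11.6966 - 2.62 = 9.0766 eV

For element R (φ₂ = 4.93 eV):
KE₂ = E - φ₂ = 11.6966 - 4.93 = 6.7666 eV

Difference:
ΔKE = KE₁ - KE₂ = 9.0766 - 6.7666 = 2.3100 eV

Note: The difference equals the difference in work functions: 4.93 - 2.62 = 2.31 eV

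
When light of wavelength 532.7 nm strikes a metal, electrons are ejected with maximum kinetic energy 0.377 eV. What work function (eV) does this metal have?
1.95 eV

From Einstein's photoelectric equation: KE_max = hf - φ = hc/λ - φ

Rearranging for φ:
φ = hc/λ - KE_max

Calculate photon energy:
E_photon = hc/λ = 2.3275 eV

Therefore:
φ = 2.3275 - 0.377 = 1.95 eV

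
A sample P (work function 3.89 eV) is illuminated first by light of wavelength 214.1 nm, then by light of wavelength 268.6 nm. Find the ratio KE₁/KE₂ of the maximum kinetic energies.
2.6186

Using Einstein's equation: KE_max = hc/λ - φ

For λ₁ = 214.1 nm:
E₁ = hc/λ₁ = 5.7909 eV
KE₁ = E₁ - φ = 5.7909 - 3.89 = 1.9009 eV

For λ₂ = 268.6 nm:
E₂ = hc/λ₂ = 4.6159 eV
KE₂ = E₂ - φ = 4.6159 - 3.89 = 0.7259 eV

Ratio: KE₁/KE₂ = 1.9009/0.7259 = 2.6186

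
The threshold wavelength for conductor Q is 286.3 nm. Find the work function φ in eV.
4.33 eV

At the threshold wavelength, photon energy equals work function:
φ = hc/λ₀

Calculating:
φ = (6.626×10⁻³⁴ J·s)(3×10⁸ m/s) / (286.3×10⁻⁹ m)
φ = 4.33 eV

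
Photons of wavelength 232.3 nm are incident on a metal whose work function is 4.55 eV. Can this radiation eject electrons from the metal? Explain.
Yes

For photoemission, the photon energy must exceed the work function.

Photon energy: E = hc/λ = 5.3372 eV
Work function: φ = 4.55 eV

Since E_photon (5.3372 eV) > φ (4.55 eV), photoemission WILL occur.
The threshold wavelength is λ₀ = hc/φ = 272.5 nm.
Since 232.3 nm < 272.5 nm, the light has sufficient energy.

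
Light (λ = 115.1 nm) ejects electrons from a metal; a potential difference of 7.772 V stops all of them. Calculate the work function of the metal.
3.00 eV

The stopping potential gives the maximum kinetic energy: KE_max = eV_s = 7.772 eV

From Einstein's photoelectric equation: KE_max = hc/λ - φ
Rearranging: φ = hc/λ - KE_max

Calculate photon energy:
E_photon = hc/λ = (6.626×10⁻³⁴ J·s)(3×10⁸ m/s) / (115.1×10⁻⁹ m) = 10.7719 eV

Therefore:
φ = 10.7719 - 7.772 = 3.00 eV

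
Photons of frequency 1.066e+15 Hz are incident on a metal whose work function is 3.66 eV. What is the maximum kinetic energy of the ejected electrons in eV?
0.7486 eV

Using Einstein's photoelectric equation: KE_max = hf - φ

First, calculate the photon energy:
E_photon = hf = (6.626×10⁻³⁴ J·s)(1.066e+15 Hz)
E_photon = 4.4086 eV

Then, the maximum kinetic energy:
KE_max = E_photon - φ = 4.4086 eV - 3.66 eV = 0.7486 eV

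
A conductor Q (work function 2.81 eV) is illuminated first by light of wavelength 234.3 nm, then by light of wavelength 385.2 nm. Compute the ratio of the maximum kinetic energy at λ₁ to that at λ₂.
6.0722

Using Einstein's equation: KE_max = hc/λ - φ

For λ₁ = 234.3 nm:
E₁ = hc/λ₁ = 5.2917 eV
KE₁ = E₁ - φ = 5.2917 - 2.81 = 2.4817 eV

For λ₂ = 385.2 nm:
E₂ = hc/λ₂ = 3.2187 eV
KE₂ = E₂ - φ = 3.2187 - 2.81 = 0.4087 eV

Ratio: KE₁/KE₂ = 2.4817/0.4087 = 6.0722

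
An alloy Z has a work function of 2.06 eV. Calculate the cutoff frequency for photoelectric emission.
4.9811e+14 Hz

The threshold frequency is when the photon energy equals the work function:
hf₀ = φ

Solving for f₀:
f₀ = φ/h = (2.06 eV × 1.602×10⁻¹⁹ J/eV) / (6.626×10⁻³⁴ J·s)
f₀ = 4.9811e+14 Hz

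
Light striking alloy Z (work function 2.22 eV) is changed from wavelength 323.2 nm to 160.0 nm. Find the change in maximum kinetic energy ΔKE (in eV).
3.9129 eV

Using Einstein's equation: KE_max = hc/λ - φ

For λ₁ = 323.2 nm:
KE₁ = hc/λ₁ - φ = 3.8361 - 2.22 = 1.6161 eV

For λ₂ = 160.0 nm:
KE₂ = hc/λ₂ - φ = 7.7490 - 2.22 = 5.5290 eV

Change in KE:
ΔKE = KE₂ - KE₁ = 5.5290 - 1.6161 = 3.9129 eV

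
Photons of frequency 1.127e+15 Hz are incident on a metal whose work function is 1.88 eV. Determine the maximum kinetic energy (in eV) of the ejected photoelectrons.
2.7809 eV

Using Einstein's photoelectric equation: KE_max = hf - φ

First, calculate the photon energy:
E_photon = hf = (6.626×10⁻³⁴ J·s)(1.127e+15 Hz)
E_photon = 4.6609 eV

Then, the maximum kinetic energy:
KE_max = E_photon - φ = 4.6609 eV - 1.88 eV = 2.7809 eV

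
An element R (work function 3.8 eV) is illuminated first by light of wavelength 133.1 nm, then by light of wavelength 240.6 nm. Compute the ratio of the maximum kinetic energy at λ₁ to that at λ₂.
4.0758

Using Einstein's equation: KE_max = hc/λ - φ

For λ₁ = 133.1 nm:
E₁ = hc/λ₁ = 9.3151 eV
KE₁ = E₁ - φ = 9.3151 - 3.8 = 5.5151 eV

For λ₂ = 240.6 nm:
E₂ = hc/λ₂ = 5.1531 eV
KE₂ = E₂ - φ = 5.1531 - 3.8 = 1.3531 eV

Ratio: KE₁/KE₂ = 5.5151/1.3531 = 4.0758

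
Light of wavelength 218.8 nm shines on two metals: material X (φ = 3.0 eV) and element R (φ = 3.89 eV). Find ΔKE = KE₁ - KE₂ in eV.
0.8900 eV

Using KE_max = hc/λ - φ for each metal:

Photon energy: E = hc/λ = 5.6666 eV

For material X (φ₁ = 3.0 eV):
KE₁ = E - φ₁ = 5.6666 - 3.0 = 2.6666 eV

For element R (φ₂ = 3.89 eV):
KE₂ = E - φ₂ = 5.6666 - 3.89 = 1.7766 eV

Difference:
ΔKE = KE₁ - KE₂ = 2.6666 - 1.7766 = 0.8900 eV

Note: The difference equals the difference in work functions: 3.89 - 3.0 = 0.89 eV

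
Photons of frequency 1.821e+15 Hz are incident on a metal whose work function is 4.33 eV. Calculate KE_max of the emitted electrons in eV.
3.2011 eV

Using Einstein's photoelectric equation: KE_max = hf - φ

First, calculate the photon energy:
E_photon = hf = (6.626×10⁻³⁴ J·s)(1.821e+15 Hz)
E_photon = 7.5311 eV

Then, the maximum kinetic energy:
KE_max = E_photon - φ = 7.5311 eV - 4.33 eV = 3.2011 eV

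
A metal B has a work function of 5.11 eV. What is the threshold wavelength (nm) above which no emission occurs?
242.63 nm

The threshold wavelength is when the photon energy equals the work function:
hc/λ₀ = φ

Solving for λ₀:
λ₀ = hc/φ = (6.626×10⁻³⁴ J·s)(3×10⁸ m/s) / (5.11 eV × 1.602×10⁻¹⁹ J/eV)
λ₀ = 242.63 nm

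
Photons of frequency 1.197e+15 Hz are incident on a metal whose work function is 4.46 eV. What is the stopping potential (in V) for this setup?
0.4904 V

The stopping potential V_s satisfies: eV_s = KE_max

First, find KE_max using Einstein's equation:
E_photon = hf = (6.626×10⁻³⁴ J·s)(1.197e+15 Hz) = 4.9504 eV
KE_max = E_photon - φ = 4.9504 - 4.46 = 0.4904 eV

Since eV_s = KE_max:
V_s = KE_max/e = 0.4904 V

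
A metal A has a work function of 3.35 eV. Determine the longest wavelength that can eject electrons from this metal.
370.10 nm

The threshold wavelength is when the photon energy equals the work function:
hc/λ₀ = φ

Solving for λ₀:
λ₀ = hc/φ = (6.626×10⁻³⁴ J·s)(3×10⁸ m/s) / (3.35 eV × 1.602×10⁻¹⁹ J/eV)
λ₀ = 370.10 nm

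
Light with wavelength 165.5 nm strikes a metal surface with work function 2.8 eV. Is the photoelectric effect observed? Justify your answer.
Yes

For photoemission, the photon energy must exceed the work function.

Photon energy: E = hc/λ = 7.4915 eV
Work function: φ = 2.8 eV

Since E_photon (7.4915 eV) > φ (2.8 eV), photoemission WILL occur.
The threshold wavelength is λ₀ = hc/φ = 442.8 nm.
Since 165.5 nm < 442.8 nm, the light has sufficient energy.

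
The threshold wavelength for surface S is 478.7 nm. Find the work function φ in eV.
2.59 eV

At the threshold wavelength, photon energy equals work function:
φ = hc/λ₀

Calculating:
φ = (6.626×10⁻³⁴ J·s)(3×10⁸ m/s) / (478.7×10⁻⁹ m)
φ = 2.59 eV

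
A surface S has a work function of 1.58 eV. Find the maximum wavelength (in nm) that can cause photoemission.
784.71 nm

The threshold wavelength is when the photon energy equals the work function:
hc/λ₀ = φ

Solving for λ₀:
λ₀ = hc/φ = (6.626×10⁻³⁴ J·s)(3×10⁸ m/s) / (1.58 eV × 1.602×10⁻¹⁹ J/eV)
λ₀ = 784.71 nm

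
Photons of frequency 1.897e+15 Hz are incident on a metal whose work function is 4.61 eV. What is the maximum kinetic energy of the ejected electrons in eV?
3.2354 eV

Using Einstein's photoelectric equation: KE_max = hf - φ

First, calculate the photon energy:
E_photon = hf = (6.626×10⁻³⁴ J·s)(1.897e+15 Hz)
E_photon = 7.8454 eV

Then, the maximum kinetic energy:
KE_max = E_photon - φ = 7.8454 eV - 4.61 eV = 3.2354 eV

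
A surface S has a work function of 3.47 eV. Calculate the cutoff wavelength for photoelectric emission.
357.30 nm

The threshold wavelength is when the photon energy equals the work function:
hc/λ₀ = φ

Solving for λ₀:
λ₀ = hc/φ = (6.626×10⁻³⁴ J·s)(3×10⁸ m/s) / (3.47 eV × 1.602×10⁻¹⁹ J/eV)
λ₀ = 357.30 nm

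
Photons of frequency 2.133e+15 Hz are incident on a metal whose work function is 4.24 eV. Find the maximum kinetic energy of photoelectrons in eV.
4.5814 eV

Using Einstein's photoelectric equation: KE_max = hf - φ

First, calculate the photon energy:
E_photon = hf = (6.626×10⁻³⁴ J·s)(2.133e+15 Hz)
E_photon = 8.8214 eV

Then, the maximum kinetic energy:
KE_max = E_photon - φ = 8.8214 eV - 4.24 eV = 4.5814 eV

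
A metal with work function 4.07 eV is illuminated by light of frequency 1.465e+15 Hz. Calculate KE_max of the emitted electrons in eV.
1.9888 eV

Using Einstein's photoelectric equation: KE_max = hf - φ

First, calculate the photon energy:
E_photon = hf = (6.626×10⁻³⁴ J·s)(1.465e+15 Hz)
E_photon = 6.0588 eV

Then, the maximum kinetic energy:
KE_max = E_photon - φ = 6.0588 eV - 4.07 eV = 1.9888 eV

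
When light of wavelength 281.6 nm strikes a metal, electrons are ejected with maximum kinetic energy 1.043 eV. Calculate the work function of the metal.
3.36 eV

From Einstein's photoelectric equation: KE_max = hf - φ = hc/λ - φ

Rearranging for φ:
φ = hc/λ - KE_max

Calculate photon energy:
E_photon = hc/λ = 4.4028 eV

Therefore:
φ = 4.4028 - 1.043 = 3.36 eV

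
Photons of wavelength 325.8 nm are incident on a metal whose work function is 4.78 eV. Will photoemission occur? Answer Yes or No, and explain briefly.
No

For photoemission, the photon energy must exceed the work function.

Photon energy: E = hc/λ = 3.8055 eV
Work function: φ = 4.78 eV

Since E_photon (3.8055 eV) < φ (4.78 eV), photoemission will NOT occur.
The threshold wavelength is λ₀ = hc/φ = 259.4 nm.
Since 325.8 nm > 259.4 nm, the photons lack sufficient energy.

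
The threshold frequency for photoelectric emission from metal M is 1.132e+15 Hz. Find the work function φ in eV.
4.68 eV

At the threshold frequency, photon energy equals work function:
φ = hf₀

Calculating:
φ = (6.626×10⁻³⁴ J·s)(1.132e+15 Hz)
φ = 4.68 eV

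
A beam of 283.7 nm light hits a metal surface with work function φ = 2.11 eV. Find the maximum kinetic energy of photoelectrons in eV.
2.2603 eV

Using Einstein's photoelectric equation: KE_max = hf - φ = hc/λ - φ

First, calculate the photon energy:
E_photon = hc/λ = (6.626×10⁻³⁴ J·s)(3×10⁸ m/s) / (283.7×10⁻⁹ m)
E_photon = 4.3703 eV

Then, the maximum kinetic energy:
KE_max = E_photon - φ = 4.3703 eV - 2.11 eV = 2.2603 eV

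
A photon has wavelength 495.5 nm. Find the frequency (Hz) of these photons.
6.0503e+14 Hz

Using the wave equation: c = fλ

Solving for frequency:
f = c/λ = (3×10⁸ m/s) / (495.5×10⁻⁹ m)
f = 6.0503e+14 Hz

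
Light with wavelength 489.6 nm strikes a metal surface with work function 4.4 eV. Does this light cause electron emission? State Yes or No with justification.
No

For photoemission, the photon energy must exceed the work function.

Photon energy: E = hc/λ = 2.5324 eV
Work function: φ = 4.4 eV

Since E_photon (2.5324 eV) < φ (4.4 eV), photoemission will NOT occur.
The threshold wavelength is λ₀ = hc/φ = 281.8 nm.
Since 489.6 nm > 281.8 nm, the photons lack sufficient energy.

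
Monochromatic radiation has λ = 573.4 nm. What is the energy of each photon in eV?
2.1623 eV

Using E = hf = hc/λ:

E = hc/λ = (6.626×10⁻³⁴ J·s)(3×10⁸ m/s) / (573.4×10⁻⁹ m)
E = 2.1623 eV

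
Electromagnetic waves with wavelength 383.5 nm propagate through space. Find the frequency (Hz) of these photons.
7.8173e+14 Hz

Using the wave equation: c = fλ

Solving for frequency:
f = c/λ = (3×10⁸ m/s) / (383.5×10⁻⁹ m)
f = 7.8173e+14 Hz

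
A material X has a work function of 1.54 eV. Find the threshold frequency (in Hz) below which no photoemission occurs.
3.7237e+14 Hz

The threshold frequency is when the photon energy equals the work function:
hf₀ = φ

Solving for f₀:
f₀ = φ/h = (1.54 eV × 1.602×10⁻¹⁹ J/eV) / (6.626×10⁻³⁴ J·s)
f₀ = 3.7237e+14 Hz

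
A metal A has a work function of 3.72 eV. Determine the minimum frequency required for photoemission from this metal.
8.9949e+14 Hz

The threshold frequency is when the photon energy equals the work function:
hf₀ = φ

Solving for f₀:
f₀ = φ/h = (3.72 eV × 1.602×10⁻¹⁹ J/eV) / (6.626×10⁻³⁴ J·s)
f₀ = 8.9949e+14 Hz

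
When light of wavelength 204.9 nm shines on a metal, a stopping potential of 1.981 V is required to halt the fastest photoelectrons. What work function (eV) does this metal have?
4.07 eV

The stopping potential gives the maximum kinetic energy: KE_max = eV_s = 1.981 eV

From Einstein's photoelectric equation: KE_max = hc/λ - φ
Rearranging: φ = hc/λ - KE_max

Calculate photon energy:
E_photon = hc/λ = (6.626×10⁻³⁴ J·s)(3×10⁸ m/s) / (204.9×10⁻⁹ m) = 6.0510 eV

Therefore:
φ = 6.0510 - 1.981 = 4.07 eV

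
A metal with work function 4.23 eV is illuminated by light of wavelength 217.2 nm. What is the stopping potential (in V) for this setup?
1.4783 V

The stopping potential V_s satisfies: eV_s = KE_max

First, find KE_max using Einstein's equation:
E_photon = hc/λ = 5.7083 eV
KE_max = E_photon - φ = 5.7083 - 4.23 = 1.4783 eV

Since eV_s = KE_max:
V_s = KE_max/e = 1.4783 V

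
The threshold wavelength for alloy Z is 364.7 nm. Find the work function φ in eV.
3.40 eV

At the threshold wavelength, photon energy equals work function:
φ = hc/λ₀

Calculating:
φ = (6.626×10⁻³⁴ J·s)(3×10⁸ m/s) / (364.7×10⁻⁹ m)
φ = 3.40 eV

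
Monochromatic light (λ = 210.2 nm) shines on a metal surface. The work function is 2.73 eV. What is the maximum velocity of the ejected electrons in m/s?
1.0557e+06 m/s

First, find the maximum kinetic energy:
E_photon = hc/λ = 5.8984 eV
KE_max = E_photon - φ = 5.8984 - 2.73 = 3.1684 eV

Convert to Joules: KE_max = 3.1684 × 1.602×10⁻¹⁹ J = 5.0763e-19 J

Then use KE = ½mv² to find velocity:
v = √(2·KE/m) = √(2 × 5.0763e-19 J / 9.109e-31 kg)
v = 1.0557e+06 m/s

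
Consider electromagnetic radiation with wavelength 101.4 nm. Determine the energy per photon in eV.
12.2272 eV

Using E = hf = hc/λ:

E = hc/λ = (6.626×10⁻³⁴ J·s)(3×10⁸ m/s) / (101.4×10⁻⁹ m)
E = 12.2272 eV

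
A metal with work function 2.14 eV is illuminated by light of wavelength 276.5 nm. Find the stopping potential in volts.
2.3441 V

The stopping potential V_s satisfies: eV_s = KE_max

First, find KE_max using Einstein's equation:
E_photon = hc/λ = 4.4841 eV
KE_max = E_photon - φ = 4.4841 - 2.14 = 2.3441 eV

Since eV_s = KE_max:
V_s = KE_max/e = 2.3441 V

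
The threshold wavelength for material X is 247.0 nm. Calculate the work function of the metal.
5.02 eV

At the threshold wavelength, photon energy equals work function:
φ = hc/λ₀

Calculating:
φ = (6.626×10⁻³⁴ J·s)(3×10⁸ m/s) / (247.0×10⁻⁹ m)
φ = 5.02 eV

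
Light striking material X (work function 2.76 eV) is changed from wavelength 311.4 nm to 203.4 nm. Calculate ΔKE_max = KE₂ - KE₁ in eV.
2.1141 eV

Using Einstein's equation: KE_max = hc/λ - φ

For λ₁ = 311.4 nm:
KE₁ = hc/λ₁ - φ = 3.9815 - 2.76 = 1.2215 eV

For λ₂ = 203.4 nm:
KE₂ = hc/λ₂ - φ = 6.0956 - 2.76 = 3.3356 eV

Change in KE:
ΔKE = KE₂ - KE₁ = 3.3356 - 1.2215 = 2.1141 eV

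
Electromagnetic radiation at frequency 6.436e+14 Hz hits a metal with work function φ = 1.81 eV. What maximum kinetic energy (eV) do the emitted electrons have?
0.8517 eV

Using Einstein's photoelectric equation: KE_max = hf - φ

First, calculate the photon energy:
E_photon = hf = (6.626×10⁻³⁴ J·s)(6.436e+14 Hz)
E_photon = 2.6617 eV

Then, the maximum kinetic energy:
KE_max = E_photon - φ = 2.6617 eV - 1.81 eV = 0.8517 eV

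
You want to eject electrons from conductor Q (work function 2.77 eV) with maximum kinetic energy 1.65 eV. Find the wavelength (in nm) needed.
280.51 nm

From Einstein's equation: KE_max = hc/λ - φ

Rearranging for λ:
hc/λ = KE_max + φ
λ = hc/(KE_max + φ)

Required photon energy:
E_photon = KE_max + φ = 1.65 + 2.77 = 4.42 eV

Required wavelength:
λ = hc/E_photon = (6.626×10⁻³⁴)(3×10⁸) / (4.42 × 1.602×10⁻¹⁹)
λ = 280.51 nm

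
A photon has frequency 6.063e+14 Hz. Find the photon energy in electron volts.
2.5075 eV

Using E = hf:

E = hf = (6.626×10⁻³⁴ J·s)(6.063e+14 Hz)
E = 2.5075 eV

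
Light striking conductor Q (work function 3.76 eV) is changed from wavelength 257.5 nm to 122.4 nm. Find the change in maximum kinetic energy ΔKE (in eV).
5.3145 eV

Using Einstein's equation: KE_max = hc/λ - φ

For λ₁ = 257.5 nm:
KE₁ = hc/λ₁ - φ = 4.8149 - 3.76 = 1.0549 eV

For λ₂ = 122.4 nm:
KE₂ = hc/λ₂ - φ = 10.1294 - 3.76 = 6.3694 eV

Change in KE:
ΔKE = KE₂ - KE₁ = 6.3694 - 1.0549 = 5.3145 eV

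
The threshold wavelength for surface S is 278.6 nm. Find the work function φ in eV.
4.45 eV

At the threshold wavelength, photon energy equals work function:
φ = hc/λ₀

Calculating:
φ = (6.626×10⁻³⁴ J·s)(3×10⁸ m/s) / (278.6×10⁻⁹ m)
φ = 4.45 eV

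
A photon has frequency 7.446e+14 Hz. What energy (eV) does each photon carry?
3.0794 eV

Using E = hf:

E = hf = (6.626×10⁻³⁴ J·s)(7.446e+14 Hz)
E = 3.0794 eV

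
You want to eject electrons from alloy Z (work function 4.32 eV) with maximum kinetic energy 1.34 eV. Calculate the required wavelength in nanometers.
219.05 nm

From Einstein's equation: KE_max = hc/λ - φ

Rearranging for λ:
hc/λ = KE_max + φ
λ = hc/(KE_max + φ)

Required photon energy:
E_photon = KE_max + φ = 1.34 + 4.32 = 5.66 eV

Required wavelength:
λ = hc/E_photon = (6.626×10⁻³⁴)(3×10⁸) / (5.66 × 1.602×10⁻¹⁹)
λ = 219.05 nm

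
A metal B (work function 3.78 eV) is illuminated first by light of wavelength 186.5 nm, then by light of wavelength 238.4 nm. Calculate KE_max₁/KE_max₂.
2.0187

Using Einstein's equation: KE_max = hc/λ - φ

For λ₁ = 186.5 nm:
E₁ = hc/λ₁ = 6.6479 eV
KE₁ = E₁ - φ = 6.6479 - 3.78 = 2.8679 eV

For λ₂ = 238.4 nm:
E₂ = hc/λ₂ = 5.2007 eV
KE₂ = E₂ - φ = 5.2007 - 3.78 = 1.4207 eV

Ratio: KE₁/KE₂ = 2.8679/1.4207 = 2.0187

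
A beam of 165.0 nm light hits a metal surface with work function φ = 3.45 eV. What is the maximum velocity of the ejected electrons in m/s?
1.1957e+06 m/s

First, find the maximum kinetic energy:
E_photon = hc/λ = 7.5142 eV
KE_max = E_photon - φ = 7.5142 - 3.45 = 4.0642 eV

Convert to Joules: KE_max = 4.0642 × 1.602×10⁻¹⁹ J = 6.5116e-19 J

Then use KE = ½mv² to find velocity:
v = √(2·KE/m) = √(2 × 6.5116e-19 J / 9.109e-31 kg)
v = 1.1957e+06 m/s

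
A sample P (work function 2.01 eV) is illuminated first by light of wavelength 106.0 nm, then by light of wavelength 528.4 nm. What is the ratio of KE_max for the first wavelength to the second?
28.7943

Using Einstein's equation: KE_max = hc/λ - φ

For λ₁ = 106.0 nm:
E₁ = hc/λ₁ = 11.6966 eV
KE₁ = E₁ - φ = 11.6966 - 2.01 = 9.6866 eV

For λ₂ = 528.4 nm:
E₂ = hc/λ₂ = 2.3464 eV
KE₂ = E₂ - φ = 2.3464 - 2.01 = 0.3364 eV

Ratio: KE₁/KE₂ = 9.6866/0.3364 = 28.7943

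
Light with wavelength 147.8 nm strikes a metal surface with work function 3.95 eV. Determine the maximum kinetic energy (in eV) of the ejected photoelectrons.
4.4386 eV

Using Einstein's photoelectric equation: KE_max = hf - φ = hc/λ - φ

First, calculate the photon energy:
E_photon = hc/λ = (6.626×10⁻³⁴ J·s)(3×10⁸ m/s) / (147.8×10⁻⁹ m)
E_photon = 8.3886 eV

Then, the maximum kinetic energy:
KE_max = E_photon - φ = 8.3886 eV - 3.95 eV = 4.4386 eV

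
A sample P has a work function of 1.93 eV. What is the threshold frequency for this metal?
4.6667e+14 Hz

The threshold frequency is when the photon energy equals the work function:
hf₀ = φ

Solving for f₀:
f₀ = φ/h = (1.93 eV × 1.602×10⁻¹⁹ J/eV) / (6.626×10⁻³⁴ J·s)
f₀ = 4.6667e+14 Hz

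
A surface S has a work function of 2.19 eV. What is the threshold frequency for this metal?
5.2954e+14 Hz

The threshold frequency is when the photon energy equals the work function:
hf₀ = φ

Solving for f₀:
f₀ = φ/h = (2.19 eV × 1.602×10⁻¹⁹ J/eV) / (6.626×10⁻³⁴ J·s)
f₀ = 5.2954e+14 Hz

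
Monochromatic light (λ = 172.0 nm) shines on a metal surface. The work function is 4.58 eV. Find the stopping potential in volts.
2.6284 V

The stopping potential V_s satisfies: eV_s = KE_max

First, find KE_max using Einstein's equation:
E_photon = hc/λ = 7.2084 eV
KE_max = E_photon - φ = 7.2084 - 4.58 = 2.6284 eV

Since eV_s = KE_max:
V_s = KE_max/e = 2.6284 V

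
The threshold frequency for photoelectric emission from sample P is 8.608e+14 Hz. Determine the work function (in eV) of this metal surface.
3.56 eV

At the threshold frequency, photon energy equals work function:
φ = hf₀

Calculating:
φ = (6.626×10⁻³⁴ J·s)(8.608e+14 Hz)
φ = 3.56 eV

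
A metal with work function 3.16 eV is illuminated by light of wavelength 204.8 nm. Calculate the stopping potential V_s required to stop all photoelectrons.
2.8939 V

The stopping potential V_s satisfies: eV_s = KE_max

First, find KE_max using Einstein's equation:
E_photon = hc/λ = 6.0539 eV
KE_max = E_photon - φ = 6.0539 - 3.16 = 2.8939 eV

Since eV_s = KE_max:
V_s = KE_max/e = 2.8939 V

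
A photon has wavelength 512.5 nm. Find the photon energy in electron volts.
2.4192 eV

Using E = hf = hc/λ:

E = hc/λ = (6.626×10⁻³⁴ J·s)(3×10⁸ m/s) / (512.5×10⁻⁹ m)
E = 2.4192 eV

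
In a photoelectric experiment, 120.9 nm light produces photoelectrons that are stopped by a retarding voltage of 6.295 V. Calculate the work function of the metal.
3.96 eV

The stopping potential gives the maximum kinetic energy: KE_max = eV_s = 6.295 eV

From Einstein's photoelectric equation: KE_max = hc/λ - φ
Rearranging: φ = hc/λ - KE_max

Calculate photon energy:
E_photon = hc/λ = (6.626×10⁻³⁴ J·s)(3×10⁸ m/s) / (120.9×10⁻⁹ m) = 10.2551 eV

Therefore:
φ = 10.2551 - 6.295 = 3.96 eV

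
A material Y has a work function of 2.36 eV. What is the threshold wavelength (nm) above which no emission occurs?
525.36 nm

The threshold wavelength is when the photon energy equals the work function:
hc/λ₀ = φ

Solving for λ₀:
λ₀ = hc/φ = (6.626×10⁻³⁴ J·s)(3×10⁸ m/s) / (2.36 eV × 1.602×10⁻¹⁹ J/eV)
λ₀ = 525.36 nm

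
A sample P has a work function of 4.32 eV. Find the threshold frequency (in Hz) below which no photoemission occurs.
1.0446e+15 Hz

The threshold frequency is when the photon energy equals the work function:
hf₀ = φ

Solving for f₀:
f₀ = φ/h = (4.32 eV × 1.602×10⁻¹⁹ J/eV) / (6.626×10⁻³⁴ J·s)
f₀ = 1.0446e+15 Hz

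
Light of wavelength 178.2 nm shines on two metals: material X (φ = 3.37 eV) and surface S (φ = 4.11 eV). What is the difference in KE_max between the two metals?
0.7400 eV

Using KE_max = hc/λ - φ for each metal:

Photon energy: E = hc/λ = 6.9576 eV

For material X (φ₁ = 3.37 eV):
KE₁ = E - φ₁ = 6.9576 - 3.37 = 3.5876 eV

For surface S (φ₂ = 4.11 eV):
KE₂ = E - φ₂ = 6.9576 - 4.11 = 2.8476 eV

Difference:
ΔKE = KE₁ - KE₂ = 3.5876 - 2.8476 = 0.7400 eV

Note: The difference equals the difference in work functions: 4.11 - 3.37 = 0.74 eV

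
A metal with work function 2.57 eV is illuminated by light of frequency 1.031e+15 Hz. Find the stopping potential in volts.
1.6939 V

The stopping potential V_s satisfies: eV_s = KE_max

First, find KE_max using Einstein's equation:
E_photon = hf = (6.626×10⁻³⁴ J·s)(1.031e+15 Hz) = 4.2639 eV
KE_max = E_photon - φ = 4.2639 - 2.57 = 1.6939 eV

Since eV_s = KE_max:
V_s = KE_max/e = 1.6939 V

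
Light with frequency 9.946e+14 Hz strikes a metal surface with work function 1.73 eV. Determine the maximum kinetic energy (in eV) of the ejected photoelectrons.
2.3833 eV

Using Einstein's photoelectric equation: KE_max = hf - φ

First, calculate the photon energy:
E_photon = hf = (6.626×10⁻³⁴ J·s)(9.946e+14 Hz)
E_photon = 4.1133 eV

Then, the maximum kinetic energy:
KE_max = E_photon - φ = 4.1133 eV - 1.73 eV = 2.3833 eV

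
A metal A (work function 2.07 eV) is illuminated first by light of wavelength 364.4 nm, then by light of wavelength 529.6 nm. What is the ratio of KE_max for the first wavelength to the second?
4.9150

Using Einstein's equation: KE_max = hc/λ - φ

For λ₁ = 364.4 nm:
E₁ = hc/λ₁ = 3.4024 eV
KE₁ = E₁ - φ = 3.4024 - 2.07 = 1.3324 eV

For λ₂ = 529.6 nm:
E₂ = hc/λ₂ = 2.3411 eV
KE₂ = E₂ - φ = 2.3411 - 2.07 = 0.2711 eV

Ratio: KE₁/KE₂ = 1.3324/0.2711 = 4.9150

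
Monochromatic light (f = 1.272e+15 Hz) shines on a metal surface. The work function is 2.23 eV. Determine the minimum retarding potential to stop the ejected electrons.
3.0306 V

The stopping potential V_s satisfies: eV_s = KE_max

First, find KE_max using Einstein's equation:
E_photon = hf = (6.626×10⁻³⁴ J·s)(1.272e+15 Hz) = 5.2606 eV
KE_max = E_photon - φ = 5.2606 - 2.23 = 3.0306 eV

Since eV_s = KE_max:
V_s = KE_max/e = 3.0306 V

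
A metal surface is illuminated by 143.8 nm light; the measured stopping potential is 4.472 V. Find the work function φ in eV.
4.15 eV

The stopping potential gives the maximum kinetic energy: KE_max = eV_s = 4.472 eV

From Einstein's photoelectric equation: KE_max = hc/λ - φ
Rearranging: φ = hc/λ - KE_max

Calculate photon energy:
E_photon = hc/λ = (6.626×10⁻³⁴ J·s)(3×10⁸ m/s) / (143.8×10⁻⁹ m) = 8.6220 eV

Therefore:
φ = 8.6220 - 4.472 = 4.15 eV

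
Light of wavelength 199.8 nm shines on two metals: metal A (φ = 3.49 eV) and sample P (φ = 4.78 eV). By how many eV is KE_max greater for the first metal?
1.2900 eV

Using KE_max = hc/λ - φ for each metal:

Photon energy: E = hc/λ = 6.2054 eV

For metal A (φ₁ = 3.49 eV):
KE₁ = E - φ₁ = 6.2054 - 3.49 = 2.7154 eV

For sample P (φ₂ = 4.78 eV):
KE₂ = E - φ₂ = 6.2054 - 4.78 = 1.4254 eV

Difference:
ΔKE = KE₁ - KE₂ = 2.7154 - 1.4254 = 1.2900 eV

Note: The difference equals the difference in work functions: 4.78 - 3.49 = 1.29 eV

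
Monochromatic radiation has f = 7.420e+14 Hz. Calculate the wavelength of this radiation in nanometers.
404.03 nm

Using the wave equation: c = fλ

Solving for wavelength:
λ = c/f = (3×10⁸ m/s) / (7.420e+14 Hz)
λ = 404.03 nm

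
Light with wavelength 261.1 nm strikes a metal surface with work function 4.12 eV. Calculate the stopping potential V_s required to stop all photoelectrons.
0.6285 V

The stopping potential V_s satisfies: eV_s = KE_max

First, find KE_max using Einstein's equation:
E_photon = hc/λ = 4.7485 eV
KE_max = E_photon - φ = 4.7485 - 4.12 = 0.6285 eV

Since eV_s = KE_max:
V_s = KE_max/e = 0.6285 V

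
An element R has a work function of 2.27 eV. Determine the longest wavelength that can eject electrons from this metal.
546.19 nm

The threshold wavelength is when the photon energy equals the work function:
hc/λ₀ = φ

Solving for λ₀:
λ₀ = hc/φ = (6.626×10⁻³⁴ J·s)(3×10⁸ m/s) / (2.27 eV × 1.602×10⁻¹⁹ J/eV)
λ₀ = 546.19 nm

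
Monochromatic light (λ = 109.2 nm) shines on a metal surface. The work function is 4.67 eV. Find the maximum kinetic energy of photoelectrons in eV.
6.6839 eV

Using Einstein's photoelectric equation: KE_max = hf - φ = hc/λ - φ

First, calculate the photon energy:
E_photon = hc/λ = (6.626×10⁻³⁴ J·s)(3×10⁸ m/s) / (109.2×10⁻⁹ m)
E_photon = 11.3539 eV

Then, the maximum kinetic energy:
KE_max = E_photon - φ = 11.3539 eV - 4.67 eV = 6.6839 eV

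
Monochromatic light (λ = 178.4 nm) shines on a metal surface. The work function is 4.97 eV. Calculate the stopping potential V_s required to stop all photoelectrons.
1.9798 V

The stopping potential V_s satisfies: eV_s = KE_max

First, find KE_max using Einstein's equation:
E_photon = hc/λ = 6.9498 eV
KE_max = E_photon - φ = 6.9498 - 4.97 = 1.9798 eV

Since eV_s = KE_max:
V_s = KE_max/e = 1.9798 V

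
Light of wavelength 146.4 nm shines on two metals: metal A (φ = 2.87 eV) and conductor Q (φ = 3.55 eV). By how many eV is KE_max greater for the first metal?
0.6800 eV

Using KE_max = hc/λ - φ for each metal:

Photon energy: E = hc/λ = 8.4689 eV

For metal A (φ₁ = 2.87 eV):
KE₁ = E - φ₁ = 8.4689 - 2.87 = 5.5989 eV

For conductor Q (φ₂ = 3.55 eV):
KE₂ = E - φ₂ = 8.4689 - 3.55 = 4.9189 eV

Difference:
ΔKE = KE₁ - KE₂ = 5.5989 - 4.9189 = 0.6800 eV

Note: The difference equals the difference in work functions: 3.55 - 2.87 = 0.68 eV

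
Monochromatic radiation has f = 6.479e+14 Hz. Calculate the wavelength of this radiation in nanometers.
462.71 nm

Using the wave equation: c = fλ

Solving for wavelength:
λ = c/f = (3×10⁸ m/s) / (6.479e+14 Hz)
λ = 462.71 nm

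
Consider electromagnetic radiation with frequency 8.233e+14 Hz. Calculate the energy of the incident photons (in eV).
3.4049 eV

Using E = hf:

E = hf = (6.626×10⁻³⁴ J·s)(8.233e+14 Hz)
E = 3.4049 eV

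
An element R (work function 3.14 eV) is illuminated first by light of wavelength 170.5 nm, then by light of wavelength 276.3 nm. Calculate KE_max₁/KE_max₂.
3.0667

Using Einstein's equation: KE_max = hc/λ - φ

For λ₁ = 170.5 nm:
E₁ = hc/λ₁ = 7.2718 eV
KE₁ = E₁ - φ = 7.2718 - 3.14 = 4.1318 eV

For λ₂ = 276.3 nm:
E₂ = hc/λ₂ = 4.4873 eV
KE₂ = E₂ - φ = 4.4873 - 3.14 = 1.3473 eV

Ratio: KE₁/KE₂ = 4.1318/1.3473 = 3.0667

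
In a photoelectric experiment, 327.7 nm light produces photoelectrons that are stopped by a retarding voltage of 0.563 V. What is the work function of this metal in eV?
3.22 eV

The stopping potential gives the maximum kinetic energy: KE_max = eV_s = 0.563 eV

From Einstein's photoelectric equation: KE_max = hc/λ - φ
Rearranging: φ = hc/λ - KE_max

Calculate photon energy:
E_photon = hc/λ = (6.626×10⁻³⁴ J·s)(3×10⁸ m/s) / (327.7×10⁻⁹ m) = 3.7835 eV

Therefore:
φ = 3.7835 - 0.563 = 3.22 eV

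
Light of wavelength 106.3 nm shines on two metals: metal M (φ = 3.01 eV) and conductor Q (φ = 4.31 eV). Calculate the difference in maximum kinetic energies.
1.3000 eV

Using KE_max = hc/λ - φ for each metal:

Photon energy: E = hc/λ = 11.6636 eV

For metal M (φ₁ = 3.01 eV):
KE₁ = E - φ₁ = 11.6636 - 3.01 = 8.6536 eV

For conductor Q (φ₂ = 4.31 eV):
KE₂ = E - φ₂ = 11.6636 - 4.31 = 7.3536 eV

Difference:
ΔKE = KE₁ - KE₂ = 8.6536 - 7.3536 = 1.3000 eV

Note: The difference equals the difference in work functions: 4.31 - 3.01 = 1.30 eV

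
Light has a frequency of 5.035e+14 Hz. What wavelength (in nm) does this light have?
595.42 nm

Using the wave equation: c = fλ

Solving for wavelength:
λ = c/f = (3×10⁸ m/s) / (5.035e+14 Hz)
λ = 595.42 nm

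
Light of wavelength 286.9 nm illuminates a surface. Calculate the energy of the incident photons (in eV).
4.3215 eV

Using E = hf = hc/λ:

E = hc/λ = (6.626×10⁻³⁴ J·s)(3×10⁸ m/s) / (286.9×10⁻⁹ m)
E = 4.3215 eV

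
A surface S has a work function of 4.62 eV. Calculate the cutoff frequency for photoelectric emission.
1.1171e+15 Hz

The threshold frequency is when the photon energy equals the work function:
hf₀ = φ

Solving for f₀:
f₀ = φ/h = (4.62 eV × 1.602×10⁻¹⁹ J/eV) / (6.626×10⁻³⁴ J·s)
f₀ = 1.1171e+15 Hz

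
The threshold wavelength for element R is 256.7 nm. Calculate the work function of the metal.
4.83 eV

At the threshold wavelength, photon energy equals work function:
φ = hc/λ₀

Calculating:
φ = (6.626×10⁻³⁴ J·s)(3×10⁸ m/s) / (256.7×10⁻⁹ m)
φ = 4.83 eV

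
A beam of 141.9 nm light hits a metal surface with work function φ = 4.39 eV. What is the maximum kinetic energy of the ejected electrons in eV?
4.3474 eV

Using Einstein's photoelectric equation: KE_max = hf - φ = hc/λ - φ

First, calculate the photon energy:
E_photon = hc/λ = (6.626×10⁻³⁴ J·s)(3×10⁸ m/s) / (141.9×10⁻⁹ m)
E_photon = 8.7374 eV

Then, the maximum kinetic energy:
KE_max = E_photon - φ = 8.7374 eV - 4.39 eV = 4.3474 eV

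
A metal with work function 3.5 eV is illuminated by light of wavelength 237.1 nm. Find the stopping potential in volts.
1.7292 V

The stopping potential V_s satisfies: eV_s = KE_max

First, find KE_max using Einstein's equation:
E_photon = hc/λ = 5.2292 eV
KE_max = E_photon - φ = 5.2292 - 3.5 = 1.7292 eV

Since eV_s = KE_max:
V_s = KE_max/e = 1.7292 V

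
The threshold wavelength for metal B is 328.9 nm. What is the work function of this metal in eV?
3.77 eV

At the threshold wavelength, photon energy equals work function:
φ = hc/λ₀

Calculating:
φ = (6.626×10⁻³⁴ J·s)(3×10⁸ m/s) / (328.9×10⁻⁹ m)
φ = 3.77 eV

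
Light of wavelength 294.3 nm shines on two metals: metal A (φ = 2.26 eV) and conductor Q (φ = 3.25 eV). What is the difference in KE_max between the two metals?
0.9900 eV

Using KE_max = hc/λ - φ for each metal:

Photon energy: E = hc/λ = 4.2129 eV

For metal A (φ₁ = 2.26 eV):
KE₁ = E - φ₁ = 4.2129 - 2.26 = 1.9529 eV

For conductor Q (φ₂ = 3.25 eV):
KE₂ = E - φ₂ = 4.2129 - 3.25 = 0.9629 eV

Difference:
ΔKE = KE₁ - KE₂ = 1.9529 - 0.9629 = 0.9900 eV

Note: The difference equals the difference in work functions: 3.25 - 2.26 = 0.99 eV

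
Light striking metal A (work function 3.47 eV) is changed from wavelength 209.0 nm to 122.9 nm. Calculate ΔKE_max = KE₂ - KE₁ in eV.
4.1560 eV

Using Einstein's equation: KE_max = hc/λ - φ

For λ₁ = 209.0 nm:
KE₁ = hc/λ₁ - φ = 5.9323 - 3.47 = 2.4623 eV

For λ₂ = 122.9 nm:
KE₂ = hc/λ₂ - φ = 10.0882 - 3.47 = 6.6182 eV

Change in KE:
ΔKE = KE₂ - KE₁ = 6.6182 - 2.4623 = 4.1560 eV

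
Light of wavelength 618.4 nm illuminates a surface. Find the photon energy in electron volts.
2.0049 eV

Using E = hf = hc/λ:

E = hc/λ = (6.626×10⁻³⁴ J·s)(3×10⁸ m/s) / (618.4×10⁻⁹ m)
E = 2.0049 eV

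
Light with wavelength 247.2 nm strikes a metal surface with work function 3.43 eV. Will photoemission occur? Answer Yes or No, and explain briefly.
Yes

For photoemission, the photon energy must exceed the work function.

Photon energy: E = hc/λ = 5.0155 eV
Work function: φ = 3.43 eV

Since E_photon (5.0155 eV) > φ (3.43 eV), photoemission WILL occur.
The threshold wavelength is λ₀ = hc/φ = 361.5 nm.
Since 247.2 nm < 361.5 nm, the light has sufficient energy.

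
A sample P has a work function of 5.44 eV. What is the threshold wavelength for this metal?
227.91 nm

The threshold wavelength is when the photon energy equals the work function:
hc/λ₀ = φ

Solving for λ₀:
λ₀ = hc/φ = (6.626×10⁻³⁴ J·s)(3×10⁸ m/s) / (5.44 eV × 1.602×10⁻¹⁹ J/eV)
λ₀ = 227.91 nm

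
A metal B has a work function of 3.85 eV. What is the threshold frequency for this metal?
9.3093e+14 Hz

The threshold frequency is when the photon energy equals the work function:
hf₀ = φ

Solving for f₀:
f₀ = φ/h = (3.85 eV × 1.602×10⁻¹⁹ J/eV) / (6.626×10⁻³⁴ J·s)
f₀ = 9.3093e+14 Hz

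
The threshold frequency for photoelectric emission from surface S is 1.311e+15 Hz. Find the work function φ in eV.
5.42 eV

At the threshold frequency, photon energy equals work function:
φ = hf₀

Calculating:
φ = (6.626×10⁻³⁴ J·s)(1.311e+15 Hz)
φ = 5.42 eV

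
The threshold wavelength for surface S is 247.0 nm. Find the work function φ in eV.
5.02 eV

At the threshold wavelength, photon energy equals work function:
φ = hc/λ₀

Calculating:
φ = (6.626×10⁻³⁴ J·s)(3×10⁸ m/s) / (247.0×10⁻⁹ m)
φ = 5.02 eV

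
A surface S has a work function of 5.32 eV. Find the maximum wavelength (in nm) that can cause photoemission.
233.05 nm

The threshold wavelength is when the photon energy equals the work function:
hc/λ₀ = φ

Solving for λ₀:
λ₀ = hc/φ = (6.626×10⁻³⁴ J·s)(3×10⁸ m/s) / (5.32 eV × 1.602×10⁻¹⁹ J/eV)
λ₀ = 233.05 nm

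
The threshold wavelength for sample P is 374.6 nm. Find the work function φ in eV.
3.31 eV

At the threshold wavelength, photon energy equals work function:
φ = hc/λ₀

Calculating:
φ = (6.626×10⁻³⁴ J·s)(3×10⁸ m/s) / (374.6×10⁻⁹ m)
φ = 3.31 eV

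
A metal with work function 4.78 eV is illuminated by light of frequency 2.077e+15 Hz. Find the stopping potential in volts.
3.8098 V

The stopping potential V_s satisfies: eV_s = KE_max

First, find KE_max using Einstein's equation:
E_photon = hf = (6.626×10⁻³⁴ J·s)(2.077e+15 Hz) = 8.5898 eV
KE_max = E_photon - φ = 8.5898 - 4.78 = 3.8098 eV

Since eV_s = KE_max:
V_s = KE_max/e = 3.8098 V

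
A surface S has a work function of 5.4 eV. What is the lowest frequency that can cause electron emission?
1.3057e+15 Hz

The threshold frequency is when the photon energy equals the work function:
hf₀ = φ

Solving for f₀:
f₀ = φ/h = (5.4 eV × 1.602×10⁻¹⁹ J/eV) / (6.626×10⁻³⁴ J·s)
f₀ = 1.3057e+15 Hz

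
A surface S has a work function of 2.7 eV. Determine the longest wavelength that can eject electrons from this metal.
459.20 nm

The threshold wavelength is when the photon energy equals the work function:
hc/λ₀ = φ

Solving for λ₀:
λ₀ = hc/φ = (6.626×10⁻³⁴ J·s)(3×10⁸ m/s) / (2.7 eV × 1.602×10⁻¹⁹ J/eV)
λ₀ = 459.20 nm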